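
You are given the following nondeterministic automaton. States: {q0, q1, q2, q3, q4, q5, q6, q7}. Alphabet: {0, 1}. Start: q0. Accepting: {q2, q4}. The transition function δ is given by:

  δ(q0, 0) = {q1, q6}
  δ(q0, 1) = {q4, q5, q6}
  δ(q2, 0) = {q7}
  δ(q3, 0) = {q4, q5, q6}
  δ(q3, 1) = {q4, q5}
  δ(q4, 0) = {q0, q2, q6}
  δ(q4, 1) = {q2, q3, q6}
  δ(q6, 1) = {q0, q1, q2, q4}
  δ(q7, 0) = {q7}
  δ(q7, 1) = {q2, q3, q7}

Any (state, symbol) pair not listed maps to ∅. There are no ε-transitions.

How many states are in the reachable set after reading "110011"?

Start in {q0}.
Read '1': q0→{q4, q5, q6}; now {q4, q5, q6}.
Read '1': q4→{q2, q3, q6}, q5→∅, q6→{q0, q1, q2, q4}; now {q0, q1, q2, q3, q4, q6}.
Read '0': q0→{q1, q6}, q1→∅, q2→{q7}, q3→{q4, q5, q6}, q4→{q0, q2, q6}, q6→∅; now {q0, q1, q2, q4, q5, q6, q7}.
Read '0': q0→{q1, q6}, q1→∅, q2→{q7}, q4→{q0, q2, q6}, q5→∅, q6→∅, q7→{q7}; now {q0, q1, q2, q6, q7}.
Read '1': q0→{q4, q5, q6}, q1→∅, q2→∅, q6→{q0, q1, q2, q4}, q7→{q2, q3, q7}; now {q0, q1, q2, q3, q4, q5, q6, q7}.
Read '1': q0→{q4, q5, q6}, q1→∅, q2→∅, q3→{q4, q5}, q4→{q2, q3, q6}, q5→∅, q6→{q0, q1, q2, q4}, q7→{q2, q3, q7}; now {q0, q1, q2, q3, q4, q5, q6, q7}.
That set has 8 states.

8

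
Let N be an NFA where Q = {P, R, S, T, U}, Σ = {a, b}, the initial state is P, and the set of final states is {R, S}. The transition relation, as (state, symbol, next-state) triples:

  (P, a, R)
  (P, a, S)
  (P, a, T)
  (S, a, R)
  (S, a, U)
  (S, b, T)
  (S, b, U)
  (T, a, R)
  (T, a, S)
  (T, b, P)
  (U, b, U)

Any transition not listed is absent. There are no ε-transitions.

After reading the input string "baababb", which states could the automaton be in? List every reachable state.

∅

Start in {P}.
Read 'b': {P} → ∅.
The set is empty and remains empty for the remaining 6 symbols.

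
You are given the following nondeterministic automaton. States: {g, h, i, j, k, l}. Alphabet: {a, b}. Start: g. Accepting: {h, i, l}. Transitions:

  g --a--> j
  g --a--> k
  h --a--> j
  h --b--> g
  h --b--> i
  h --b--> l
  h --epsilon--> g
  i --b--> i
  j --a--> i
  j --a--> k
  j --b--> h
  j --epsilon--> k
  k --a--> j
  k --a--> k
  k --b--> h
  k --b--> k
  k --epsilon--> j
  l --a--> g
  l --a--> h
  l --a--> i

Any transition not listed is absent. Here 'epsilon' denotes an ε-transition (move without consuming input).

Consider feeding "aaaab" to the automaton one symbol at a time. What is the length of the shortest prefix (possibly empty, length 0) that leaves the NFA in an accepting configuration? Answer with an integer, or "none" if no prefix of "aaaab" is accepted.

2

Start in {g}.
Read 'a': g→{j, k}; now {j, k}.
Read 'a': j→{i, k}, k→{j, k}; now {i, j, k}.
None of the earlier sets intersect F, but {i, j, k} does.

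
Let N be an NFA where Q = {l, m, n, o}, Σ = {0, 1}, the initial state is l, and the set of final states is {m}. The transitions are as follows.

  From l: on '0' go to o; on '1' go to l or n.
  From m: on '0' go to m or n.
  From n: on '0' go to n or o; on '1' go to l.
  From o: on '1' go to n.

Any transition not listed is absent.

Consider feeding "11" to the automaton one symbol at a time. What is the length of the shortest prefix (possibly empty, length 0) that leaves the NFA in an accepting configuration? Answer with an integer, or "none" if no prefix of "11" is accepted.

none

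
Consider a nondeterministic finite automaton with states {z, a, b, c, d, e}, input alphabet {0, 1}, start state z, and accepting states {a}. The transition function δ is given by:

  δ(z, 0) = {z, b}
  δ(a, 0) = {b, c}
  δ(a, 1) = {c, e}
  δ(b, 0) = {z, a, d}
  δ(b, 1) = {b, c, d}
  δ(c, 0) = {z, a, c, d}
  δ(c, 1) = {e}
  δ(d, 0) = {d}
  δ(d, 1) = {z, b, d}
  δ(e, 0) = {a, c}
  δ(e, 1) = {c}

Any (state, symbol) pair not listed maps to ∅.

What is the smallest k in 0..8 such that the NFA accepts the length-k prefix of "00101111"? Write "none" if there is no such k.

2

Start in {z}.
Read '0': {z} → {z, b}.
Read '0': {z, b} → {z, a, b, d}.
None of the earlier sets intersect F, but {z, a, b, d} does.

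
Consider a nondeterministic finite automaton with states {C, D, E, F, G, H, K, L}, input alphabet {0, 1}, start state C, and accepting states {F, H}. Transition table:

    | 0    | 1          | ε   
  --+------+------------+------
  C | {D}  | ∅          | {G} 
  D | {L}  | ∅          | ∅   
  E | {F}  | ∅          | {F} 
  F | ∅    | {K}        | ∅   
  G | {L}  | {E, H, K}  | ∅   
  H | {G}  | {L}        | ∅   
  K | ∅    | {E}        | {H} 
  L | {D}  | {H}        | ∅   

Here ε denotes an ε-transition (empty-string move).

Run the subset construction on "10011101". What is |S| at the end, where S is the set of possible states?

Start: ε-closure({C}) = {C, G}.
Read '1': {C, G} → {E, F, H, K}.
Read '0': {E, F, H, K} → {F, G}.
Read '0': {F, G} → {L}.
Read '1': {L} → {H}.
Read '1': {H} → {L}.
Read '1': {L} → {H}.
Read '0': {H} → {G}.
Read '1': {G} → {E, F, H, K}.
That set has 4 states.

4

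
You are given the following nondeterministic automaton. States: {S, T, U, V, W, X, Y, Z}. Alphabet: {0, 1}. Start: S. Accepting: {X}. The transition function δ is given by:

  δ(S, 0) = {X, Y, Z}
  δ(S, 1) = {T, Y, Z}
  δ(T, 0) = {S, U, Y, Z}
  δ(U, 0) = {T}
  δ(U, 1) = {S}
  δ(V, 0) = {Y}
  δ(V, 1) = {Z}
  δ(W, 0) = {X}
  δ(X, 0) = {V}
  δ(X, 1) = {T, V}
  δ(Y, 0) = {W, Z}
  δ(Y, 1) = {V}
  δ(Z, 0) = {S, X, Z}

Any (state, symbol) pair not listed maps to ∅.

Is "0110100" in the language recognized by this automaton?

Yes

Start in {S}.
Read '0': S→{X, Y, Z}; now {X, Y, Z}.
Read '1': X→{T, V}, Y→{V}, Z→∅; now {T, V}.
Read '1': T→∅, V→{Z}; now {Z}.
Read '0': Z→{S, X, Z}; now {S, X, Z}.
Read '1': S→{T, Y, Z}, X→{T, V}, Z→∅; now {T, V, Y, Z}.
Read '0': T→{S, U, Y, Z}, V→{Y}, Y→{W, Z}, Z→{S, X, Z}; now {S, U, W, X, Y, Z}.
Read '0': S→{X, Y, Z}, U→{T}, W→{X}, X→{V}, Y→{W, Z}, Z→{S, X, Z}; now {S, T, V, W, X, Y, Z}.
The final set {S, T, V, W, X, Y, Z} contains the accepting state X.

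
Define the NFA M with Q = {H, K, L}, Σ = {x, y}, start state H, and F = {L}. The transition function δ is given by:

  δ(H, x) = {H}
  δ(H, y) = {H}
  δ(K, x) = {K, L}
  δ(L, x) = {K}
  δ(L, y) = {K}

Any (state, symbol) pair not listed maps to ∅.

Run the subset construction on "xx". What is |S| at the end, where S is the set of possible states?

Start in {H}.
Read 'x': H→{H}; now {H}.
Read 'x': H→{H}; now {H}.
That set has 1 state.

1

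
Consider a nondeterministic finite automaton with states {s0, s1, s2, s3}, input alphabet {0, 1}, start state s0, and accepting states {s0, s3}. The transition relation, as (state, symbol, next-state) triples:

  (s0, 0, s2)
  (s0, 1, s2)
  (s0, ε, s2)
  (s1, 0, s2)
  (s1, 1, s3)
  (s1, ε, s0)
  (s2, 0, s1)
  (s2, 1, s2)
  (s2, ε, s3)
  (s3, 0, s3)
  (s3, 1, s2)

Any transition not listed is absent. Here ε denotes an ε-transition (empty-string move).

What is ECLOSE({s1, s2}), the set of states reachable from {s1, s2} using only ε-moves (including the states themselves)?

Begin with {s1, s2}.
ε-move s1 → s0; add s0.
ε-move s2 → s3; add s3.

{s0, s1, s2, s3}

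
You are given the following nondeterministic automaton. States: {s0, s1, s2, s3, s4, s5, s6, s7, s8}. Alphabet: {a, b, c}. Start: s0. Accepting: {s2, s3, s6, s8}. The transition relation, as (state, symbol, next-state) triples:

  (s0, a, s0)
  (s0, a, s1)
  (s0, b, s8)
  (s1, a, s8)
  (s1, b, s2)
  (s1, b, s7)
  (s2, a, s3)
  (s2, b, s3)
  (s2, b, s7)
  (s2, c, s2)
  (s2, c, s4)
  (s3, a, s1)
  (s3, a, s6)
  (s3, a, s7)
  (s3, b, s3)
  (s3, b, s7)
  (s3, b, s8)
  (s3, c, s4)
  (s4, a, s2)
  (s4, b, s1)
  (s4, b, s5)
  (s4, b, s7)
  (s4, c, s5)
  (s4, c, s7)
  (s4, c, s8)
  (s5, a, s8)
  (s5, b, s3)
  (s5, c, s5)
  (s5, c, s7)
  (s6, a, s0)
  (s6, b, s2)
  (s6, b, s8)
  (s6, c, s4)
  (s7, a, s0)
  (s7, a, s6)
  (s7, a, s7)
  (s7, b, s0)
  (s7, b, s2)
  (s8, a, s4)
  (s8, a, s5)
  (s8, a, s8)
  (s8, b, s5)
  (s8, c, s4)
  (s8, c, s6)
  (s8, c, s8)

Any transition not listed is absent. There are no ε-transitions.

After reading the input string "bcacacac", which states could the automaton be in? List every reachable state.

{s2, s4, s5, s6, s7, s8}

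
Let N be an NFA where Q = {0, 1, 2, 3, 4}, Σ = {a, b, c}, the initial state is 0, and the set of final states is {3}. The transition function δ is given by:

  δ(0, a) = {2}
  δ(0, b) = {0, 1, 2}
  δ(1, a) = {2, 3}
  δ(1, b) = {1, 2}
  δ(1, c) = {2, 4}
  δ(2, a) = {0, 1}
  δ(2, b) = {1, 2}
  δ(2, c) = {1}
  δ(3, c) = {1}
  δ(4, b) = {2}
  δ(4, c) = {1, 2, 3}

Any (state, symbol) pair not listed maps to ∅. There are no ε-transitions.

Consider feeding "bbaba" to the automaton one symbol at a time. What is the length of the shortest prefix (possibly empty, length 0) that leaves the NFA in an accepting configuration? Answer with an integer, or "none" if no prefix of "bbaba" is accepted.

Start in {0}.
Read 'b': {0} → {0, 1, 2}.
Read 'b': {0, 1, 2} → {0, 1, 2}.
Read 'a': {0, 1, 2} → {0, 1, 2, 3}.
None of the earlier sets intersect F, but {0, 1, 2, 3} does.

3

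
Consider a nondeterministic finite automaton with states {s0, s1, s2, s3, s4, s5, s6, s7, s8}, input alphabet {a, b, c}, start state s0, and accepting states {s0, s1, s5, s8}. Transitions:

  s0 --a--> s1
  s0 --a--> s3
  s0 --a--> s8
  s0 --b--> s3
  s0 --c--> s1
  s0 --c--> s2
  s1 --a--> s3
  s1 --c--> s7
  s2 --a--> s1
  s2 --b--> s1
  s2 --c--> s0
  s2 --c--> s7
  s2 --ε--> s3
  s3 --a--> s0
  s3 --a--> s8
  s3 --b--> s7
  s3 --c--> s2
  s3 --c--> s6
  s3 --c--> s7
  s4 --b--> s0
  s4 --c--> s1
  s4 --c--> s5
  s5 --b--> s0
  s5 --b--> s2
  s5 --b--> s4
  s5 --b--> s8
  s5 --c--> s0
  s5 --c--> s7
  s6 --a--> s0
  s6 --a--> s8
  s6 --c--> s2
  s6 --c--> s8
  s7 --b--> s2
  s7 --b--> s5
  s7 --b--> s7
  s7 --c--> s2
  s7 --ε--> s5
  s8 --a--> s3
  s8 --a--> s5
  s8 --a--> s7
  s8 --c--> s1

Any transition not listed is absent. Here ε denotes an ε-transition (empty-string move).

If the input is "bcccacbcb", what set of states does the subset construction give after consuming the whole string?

{s0, s1, s2, s3, s4, s5, s7, s8}

Start in {s0}.
Read 'b': {s0} → {s3}.
Read 'c': {s3} → {s2, s3, s5, s6, s7}.
Read 'c': {s2, s3, s5, s6, s7} → {s0, s2, s3, s5, s6, s7, s8}.
Read 'c': {s0, s2, s3, s5, s6, s7, s8} → {s0, s1, s2, s3, s5, s6, s7, s8}.
Read 'a': {s0, s1, s2, s3, s5, s6, s7, s8} → {s0, s1, s3, s5, s7, s8}.
Read 'c': {s0, s1, s3, s5, s7, s8} → {s0, s1, s2, s3, s5, s6, s7}.
Read 'b': {s0, s1, s2, s3, s5, s6, s7} → {s0, s1, s2, s3, s4, s5, s7, s8}.
Read 'c': {s0, s1, s2, s3, s4, s5, s7, s8} → {s0, s1, s2, s3, s5, s6, s7}.
Read 'b': {s0, s1, s2, s3, s5, s6, s7} → {s0, s1, s2, s3, s4, s5, s7, s8}.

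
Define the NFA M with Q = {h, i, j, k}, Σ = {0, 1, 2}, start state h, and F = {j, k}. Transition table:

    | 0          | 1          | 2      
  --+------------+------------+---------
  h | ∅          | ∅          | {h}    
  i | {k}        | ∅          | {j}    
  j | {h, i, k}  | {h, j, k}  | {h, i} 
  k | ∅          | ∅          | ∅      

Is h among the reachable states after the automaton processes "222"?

Yes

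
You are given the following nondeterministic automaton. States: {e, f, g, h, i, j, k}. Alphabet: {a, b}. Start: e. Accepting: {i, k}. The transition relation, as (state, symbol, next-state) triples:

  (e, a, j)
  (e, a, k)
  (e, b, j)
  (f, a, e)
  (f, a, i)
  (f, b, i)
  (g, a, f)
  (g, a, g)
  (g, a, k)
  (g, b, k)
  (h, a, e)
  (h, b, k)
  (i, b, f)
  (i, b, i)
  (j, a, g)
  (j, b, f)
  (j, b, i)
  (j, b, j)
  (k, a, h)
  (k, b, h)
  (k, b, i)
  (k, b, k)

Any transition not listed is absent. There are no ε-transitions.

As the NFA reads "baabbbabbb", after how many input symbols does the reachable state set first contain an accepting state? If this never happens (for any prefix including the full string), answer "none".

3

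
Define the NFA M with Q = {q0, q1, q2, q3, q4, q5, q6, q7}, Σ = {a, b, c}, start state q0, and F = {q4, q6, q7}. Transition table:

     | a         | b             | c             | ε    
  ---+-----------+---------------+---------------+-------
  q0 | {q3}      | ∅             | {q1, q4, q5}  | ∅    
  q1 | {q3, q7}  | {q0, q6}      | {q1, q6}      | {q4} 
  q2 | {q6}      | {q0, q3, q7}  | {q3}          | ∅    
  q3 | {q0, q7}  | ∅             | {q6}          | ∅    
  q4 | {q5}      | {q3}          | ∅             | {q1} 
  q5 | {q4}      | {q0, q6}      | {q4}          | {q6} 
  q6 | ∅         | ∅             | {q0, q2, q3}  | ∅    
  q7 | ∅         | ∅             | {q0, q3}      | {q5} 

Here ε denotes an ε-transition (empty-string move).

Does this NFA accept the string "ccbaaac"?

Yes

Start in {q0}.
Read 'c': q0→{q1, q4, q5}; union {q1, q4, q5}; ε-closure = {q1, q4, q5, q6}.
Read 'c': q1→{q1, q6}, q4→∅, q5→{q4}, q6→{q0, q2, q3}; now {q0, q1, q2, q3, q4, q6}.
Read 'b': q0→∅, q1→{q0, q6}, q2→{q0, q3, q7}, q3→∅, q4→{q3}, q6→∅; union {q0, q3, q6, q7}; ε-closure = {q0, q3, q5, q6, q7}.
Read 'a': q0→{q3}, q3→{q0, q7}, q5→{q4}, q6→∅, q7→∅; union {q0, q3, q4, q7}; ε-closure = {q0, q1, q3, q4, q5, q6, q7}.
Read 'a': q0→{q3}, q1→{q3, q7}, q3→{q0, q7}, q4→{q5}, q5→{q4}, q6→∅, q7→∅; union {q0, q3, q4, q5, q7}; ε-closure = {q0, q1, q3, q4, q5, q6, q7}.
Read 'a': q0→{q3}, q1→{q3, q7}, q3→{q0, q7}, q4→{q5}, q5→{q4}, q6→∅, q7→∅; union {q0, q3, q4, q5, q7}; ε-closure = {q0, q1, q3, q4, q5, q6, q7}.
Read 'c': q0→{q1, q4, q5}, q1→{q1, q6}, q3→{q6}, q4→∅, q5→{q4}, q6→{q0, q2, q3}, q7→{q0, q3}; now {q0, q1, q2, q3, q4, q5, q6}.
The final set {q0, q1, q2, q3, q4, q5, q6} contains the accepting states q4, q6.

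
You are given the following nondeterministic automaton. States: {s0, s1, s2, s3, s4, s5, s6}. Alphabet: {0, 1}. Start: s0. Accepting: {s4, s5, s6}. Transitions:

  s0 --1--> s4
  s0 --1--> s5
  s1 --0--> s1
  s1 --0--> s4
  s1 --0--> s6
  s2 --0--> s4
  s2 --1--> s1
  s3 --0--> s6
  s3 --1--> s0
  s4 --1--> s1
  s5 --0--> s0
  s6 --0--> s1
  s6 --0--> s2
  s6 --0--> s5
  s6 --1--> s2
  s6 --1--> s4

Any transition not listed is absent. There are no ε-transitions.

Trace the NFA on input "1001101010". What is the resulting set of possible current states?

Start in {s0}.
Read '1': {s0} → {s4, s5}.
Read '0': {s4, s5} → {s0}.
Read '0': {s0} → ∅.
The set is empty and remains empty for the remaining 7 symbols.

∅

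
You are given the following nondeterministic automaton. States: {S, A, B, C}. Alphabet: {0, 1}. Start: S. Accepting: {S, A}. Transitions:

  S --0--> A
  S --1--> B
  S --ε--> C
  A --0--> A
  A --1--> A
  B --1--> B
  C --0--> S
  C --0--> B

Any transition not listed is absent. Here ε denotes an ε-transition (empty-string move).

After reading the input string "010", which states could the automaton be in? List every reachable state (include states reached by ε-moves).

{A}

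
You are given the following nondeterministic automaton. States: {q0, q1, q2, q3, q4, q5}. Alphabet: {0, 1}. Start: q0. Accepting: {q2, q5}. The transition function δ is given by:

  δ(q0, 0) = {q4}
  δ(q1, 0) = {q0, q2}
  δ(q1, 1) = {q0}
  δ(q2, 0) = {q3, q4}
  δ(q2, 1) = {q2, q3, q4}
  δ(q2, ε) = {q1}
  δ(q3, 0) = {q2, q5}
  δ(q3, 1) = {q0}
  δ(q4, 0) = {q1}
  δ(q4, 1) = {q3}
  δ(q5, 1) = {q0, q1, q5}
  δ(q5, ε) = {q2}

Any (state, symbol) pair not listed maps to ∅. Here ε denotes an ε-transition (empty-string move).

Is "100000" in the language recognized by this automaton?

Start in {q0}.
Read '1': {q0} → ∅.
The set is empty and remains empty for the remaining 5 symbols.
The final set ∅ contains no accepting state.

No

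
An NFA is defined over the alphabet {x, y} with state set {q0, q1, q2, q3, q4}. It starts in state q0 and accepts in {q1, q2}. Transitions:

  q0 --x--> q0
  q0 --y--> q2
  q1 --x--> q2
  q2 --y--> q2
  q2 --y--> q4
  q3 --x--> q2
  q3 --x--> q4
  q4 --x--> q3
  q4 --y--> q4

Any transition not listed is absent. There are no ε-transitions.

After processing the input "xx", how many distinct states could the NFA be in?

Start in {q0}.
Read 'x': q0→{q0}; now {q0}.
Read 'x': q0→{q0}; now {q0}.
That set has 1 state.

1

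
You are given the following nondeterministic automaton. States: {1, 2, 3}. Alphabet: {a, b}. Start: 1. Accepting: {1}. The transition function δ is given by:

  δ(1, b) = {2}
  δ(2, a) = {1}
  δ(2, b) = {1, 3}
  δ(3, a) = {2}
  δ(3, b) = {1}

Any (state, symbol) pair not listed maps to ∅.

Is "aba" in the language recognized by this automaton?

No

Start in {1}.
Read 'a': 1→∅; now ∅.
The set is empty and remains empty for the remaining 2 symbols.
The final set ∅ contains no accepting state.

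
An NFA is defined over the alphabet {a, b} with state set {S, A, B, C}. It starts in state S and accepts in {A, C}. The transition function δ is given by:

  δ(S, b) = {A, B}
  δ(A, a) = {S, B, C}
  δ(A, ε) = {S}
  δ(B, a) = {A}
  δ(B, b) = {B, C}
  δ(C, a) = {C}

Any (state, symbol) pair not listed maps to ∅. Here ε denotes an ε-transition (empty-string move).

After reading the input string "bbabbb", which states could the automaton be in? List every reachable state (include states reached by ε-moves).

{S, A, B, C}

Start in {S}.
Read 'b': S→{A, B}; union {A, B}; ε-closure = {S, A, B}.
Read 'b': S→{A, B}, A→∅, B→{B, C}; union {A, B, C}; ε-closure = {S, A, B, C}.
Read 'a': S→∅, A→{S, B, C}, B→{A}, C→{C}; now {S, A, B, C}.
Read 'b': S→{A, B}, A→∅, B→{B, C}, C→∅; union {A, B, C}; ε-closure = {S, A, B, C}.
Read 'b': S→{A, B}, A→∅, B→{B, C}, C→∅; union {A, B, C}; ε-closure = {S, A, B, C}.
Read 'b': S→{A, B}, A→∅, B→{B, C}, C→∅; union {A, B, C}; ε-closure = {S, A, B, C}.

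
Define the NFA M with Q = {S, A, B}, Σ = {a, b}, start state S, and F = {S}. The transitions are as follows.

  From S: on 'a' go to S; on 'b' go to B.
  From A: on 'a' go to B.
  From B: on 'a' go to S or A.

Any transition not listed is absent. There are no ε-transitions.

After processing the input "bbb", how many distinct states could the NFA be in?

Start in {S}.
Read 'b': S→{B}; now {B}.
Read 'b': B→∅; now ∅.
The set is empty and remains empty for the remaining 1 symbol.
That set has 0 states.

0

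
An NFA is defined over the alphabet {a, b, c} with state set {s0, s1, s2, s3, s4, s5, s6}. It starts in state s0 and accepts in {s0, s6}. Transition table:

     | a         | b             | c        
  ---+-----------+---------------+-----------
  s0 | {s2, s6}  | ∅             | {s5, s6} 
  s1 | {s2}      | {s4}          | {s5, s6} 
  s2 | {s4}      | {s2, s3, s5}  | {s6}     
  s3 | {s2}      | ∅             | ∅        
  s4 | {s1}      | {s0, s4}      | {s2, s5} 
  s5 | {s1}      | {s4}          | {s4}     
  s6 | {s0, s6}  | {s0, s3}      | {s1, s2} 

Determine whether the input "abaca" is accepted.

Start in {s0}.
Read 'a': s0→{s2, s6}; now {s2, s6}.
Read 'b': s2→{s2, s3, s5}, s6→{s0, s3}; now {s0, s2, s3, s5}.
Read 'a': s0→{s2, s6}, s2→{s4}, s3→{s2}, s5→{s1}; now {s1, s2, s4, s6}.
Read 'c': s1→{s5, s6}, s2→{s6}, s4→{s2, s5}, s6→{s1, s2}; now {s1, s2, s5, s6}.
Read 'a': s1→{s2}, s2→{s4}, s5→{s1}, s6→{s0, s6}; now {s0, s1, s2, s4, s6}.
The final set {s0, s1, s2, s4, s6} contains the accepting states s0, s6.

Yes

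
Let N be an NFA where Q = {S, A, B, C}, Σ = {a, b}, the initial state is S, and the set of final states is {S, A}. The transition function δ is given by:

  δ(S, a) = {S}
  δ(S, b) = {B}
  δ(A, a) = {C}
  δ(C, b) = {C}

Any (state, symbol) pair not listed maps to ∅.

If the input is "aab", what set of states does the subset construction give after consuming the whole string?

{B}

Start in {S}.
Read 'a': S→{S}; now {S}.
Read 'a': S→{S}; now {S}.
Read 'b': S→{B}; now {B}.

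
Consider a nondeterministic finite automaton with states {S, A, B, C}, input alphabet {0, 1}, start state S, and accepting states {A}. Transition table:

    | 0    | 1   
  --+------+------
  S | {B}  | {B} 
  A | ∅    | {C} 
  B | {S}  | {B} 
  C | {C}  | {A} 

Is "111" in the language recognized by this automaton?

Start in {S}.
Read '1': {S} → {B}.
Read '1': {B} → {B}.
Read '1': {B} → {B}.
The final set {B} contains no accepting state.

No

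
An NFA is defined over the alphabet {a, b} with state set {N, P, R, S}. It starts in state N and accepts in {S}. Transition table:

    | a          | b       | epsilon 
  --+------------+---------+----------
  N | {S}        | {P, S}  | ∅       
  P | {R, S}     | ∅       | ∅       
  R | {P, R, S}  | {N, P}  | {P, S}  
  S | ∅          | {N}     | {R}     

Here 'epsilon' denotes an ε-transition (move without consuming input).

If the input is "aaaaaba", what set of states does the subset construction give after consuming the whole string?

Start in {N}.
Read 'a': N→{S}; union {S}; ε-closure = {P, R, S}.
Read 'a': P→{R, S}, R→{P, R, S}, S→∅; now {P, R, S}.
Read 'a': P→{R, S}, R→{P, R, S}, S→∅; now {P, R, S}.
Read 'a': P→{R, S}, R→{P, R, S}, S→∅; now {P, R, S}.
Read 'a': P→{R, S}, R→{P, R, S}, S→∅; now {P, R, S}.
Read 'b': P→∅, R→{N, P}, S→{N}; now {N, P}.
Read 'a': N→{S}, P→{R, S}; union {R, S}; ε-closure = {P, R, S}.

{P, R, S}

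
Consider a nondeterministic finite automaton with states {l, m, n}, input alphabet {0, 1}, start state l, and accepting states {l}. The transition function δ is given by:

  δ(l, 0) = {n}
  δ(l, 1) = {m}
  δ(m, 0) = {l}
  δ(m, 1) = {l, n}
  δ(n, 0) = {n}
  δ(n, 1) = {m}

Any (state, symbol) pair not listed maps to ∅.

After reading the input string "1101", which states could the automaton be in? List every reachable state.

{m}

Start in {l}.
Read '1': l→{m}; now {m}.
Read '1': m→{l, n}; now {l, n}.
Read '0': l→{n}, n→{n}; now {n}.
Read '1': n→{m}; now {m}.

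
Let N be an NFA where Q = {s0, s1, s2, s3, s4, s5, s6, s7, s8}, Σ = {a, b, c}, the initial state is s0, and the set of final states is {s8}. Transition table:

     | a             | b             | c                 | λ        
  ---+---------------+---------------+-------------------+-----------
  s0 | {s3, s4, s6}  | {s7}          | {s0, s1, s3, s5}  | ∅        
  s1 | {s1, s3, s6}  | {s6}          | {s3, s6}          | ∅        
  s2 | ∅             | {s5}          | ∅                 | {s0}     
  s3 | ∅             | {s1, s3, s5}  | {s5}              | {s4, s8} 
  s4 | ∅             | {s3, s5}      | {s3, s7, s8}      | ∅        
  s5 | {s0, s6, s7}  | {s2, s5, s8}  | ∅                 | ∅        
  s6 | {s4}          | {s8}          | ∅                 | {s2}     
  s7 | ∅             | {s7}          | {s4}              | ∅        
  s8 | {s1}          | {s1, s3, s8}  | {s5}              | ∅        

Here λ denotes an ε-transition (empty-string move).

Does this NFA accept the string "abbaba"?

Start in {s0}.
Read 'a': s0→{s3, s4, s6}; union {s3, s4, s6}; ε-closure = {s0, s2, s3, s4, s6, s8}.
Read 'b': s0→{s7}, s2→{s5}, s3→{s1, s3, s5}, s4→{s3, s5}, s6→{s8}, s8→{s1, s3, s8}; union {s1, s3, s5, s7, s8}; ε-closure = {s1, s3, s4, s5, s7, s8}.
Read 'b': s1→{s6}, s3→{s1, s3, s5}, s4→{s3, s5}, s5→{s2, s5, s8}, s7→{s7}, s8→{s1, s3, s8}; union {s1, s2, s3, s5, s6, s7, s8}; ε-closure = {s0, s1, s2, s3, s4, s5, s6, s7, s8}.
Read 'a': s0→{s3, s4, s6}, s1→{s1, s3, s6}, s2→∅, s3→∅, s4→∅, s5→{s0, s6, s7}, s6→{s4}, s7→∅, s8→{s1}; union {s0, s1, s3, s4, s6, s7}; ε-closure = {s0, s1, s2, s3, s4, s6, s7, s8}.
Read 'b': s0→{s7}, s1→{s6}, s2→{s5}, s3→{s1, s3, s5}, s4→{s3, s5}, s6→{s8}, s7→{s7}, s8→{s1, s3, s8}; union {s1, s3, s5, s6, s7, s8}; ε-closure = {s0, s1, s2, s3, s4, s5, s6, s7, s8}.
Read 'a': s0→{s3, s4, s6}, s1→{s1, s3, s6}, s2→∅, s3→∅, s4→∅, s5→{s0, s6, s7}, s6→{s4}, s7→∅, s8→{s1}; union {s0, s1, s3, s4, s6, s7}; ε-closure = {s0, s1, s2, s3, s4, s6, s7, s8}.
The final set {s0, s1, s2, s3, s4, s6, s7, s8} contains the accepting state s8.

Yes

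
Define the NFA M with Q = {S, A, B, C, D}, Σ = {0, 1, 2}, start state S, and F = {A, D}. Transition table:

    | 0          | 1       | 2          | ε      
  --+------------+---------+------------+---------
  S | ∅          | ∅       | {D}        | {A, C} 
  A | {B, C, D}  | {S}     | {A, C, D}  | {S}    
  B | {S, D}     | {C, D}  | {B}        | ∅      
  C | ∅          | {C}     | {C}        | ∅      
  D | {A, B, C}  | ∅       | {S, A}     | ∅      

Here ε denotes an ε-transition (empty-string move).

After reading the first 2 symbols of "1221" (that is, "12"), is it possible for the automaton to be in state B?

Start: ε-closure({S}) = {S, A, C}.
Read '1': S→∅, A→{S}, C→{C}; union {S, C}; ε-closure = {S, A, C}.
Read '2': S→{D}, A→{A, C, D}, C→{C}; union {A, C, D}; ε-closure = {S, A, C, D}.
State B is not in {S, A, C, D}.

No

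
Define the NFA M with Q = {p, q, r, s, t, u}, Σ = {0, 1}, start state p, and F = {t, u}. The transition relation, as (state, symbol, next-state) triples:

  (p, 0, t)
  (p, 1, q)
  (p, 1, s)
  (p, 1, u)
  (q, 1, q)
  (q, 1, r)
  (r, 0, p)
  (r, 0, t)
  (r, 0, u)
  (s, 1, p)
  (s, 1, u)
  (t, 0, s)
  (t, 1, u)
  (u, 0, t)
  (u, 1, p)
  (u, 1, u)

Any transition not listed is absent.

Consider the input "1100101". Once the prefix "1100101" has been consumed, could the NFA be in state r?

Start in {p}.
Read '1': {p} → {q, s, u}.
Read '1': {q, s, u} → {p, q, r, u}.
Read '0': {p, q, r, u} → {p, t, u}.
Read '0': {p, t, u} → {s, t}.
Read '1': {s, t} → {p, u}.
Read '0': {p, u} → {t}.
Read '1': {t} → {u}.
State r is not in {u}.

No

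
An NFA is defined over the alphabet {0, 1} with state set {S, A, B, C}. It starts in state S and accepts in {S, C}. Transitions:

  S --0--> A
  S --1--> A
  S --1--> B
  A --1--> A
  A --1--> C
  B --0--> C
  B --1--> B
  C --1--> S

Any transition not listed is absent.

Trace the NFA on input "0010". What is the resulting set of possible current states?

∅

Start in {S}.
Read '0': S→{A}; now {A}.
Read '0': A→∅; now ∅.
The set is empty and remains empty for the remaining 2 symbols.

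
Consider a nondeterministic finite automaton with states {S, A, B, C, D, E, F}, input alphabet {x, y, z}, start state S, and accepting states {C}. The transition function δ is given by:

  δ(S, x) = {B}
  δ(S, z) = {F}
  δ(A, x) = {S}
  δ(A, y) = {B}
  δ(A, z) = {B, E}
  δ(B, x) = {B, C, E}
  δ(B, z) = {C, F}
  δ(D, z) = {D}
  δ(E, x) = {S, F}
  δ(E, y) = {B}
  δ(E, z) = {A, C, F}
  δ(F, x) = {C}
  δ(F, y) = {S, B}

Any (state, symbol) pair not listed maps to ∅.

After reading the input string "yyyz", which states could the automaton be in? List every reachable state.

∅

Start in {S}.
Read 'y': S→∅; now ∅.
The set is empty and remains empty for the remaining 3 symbols.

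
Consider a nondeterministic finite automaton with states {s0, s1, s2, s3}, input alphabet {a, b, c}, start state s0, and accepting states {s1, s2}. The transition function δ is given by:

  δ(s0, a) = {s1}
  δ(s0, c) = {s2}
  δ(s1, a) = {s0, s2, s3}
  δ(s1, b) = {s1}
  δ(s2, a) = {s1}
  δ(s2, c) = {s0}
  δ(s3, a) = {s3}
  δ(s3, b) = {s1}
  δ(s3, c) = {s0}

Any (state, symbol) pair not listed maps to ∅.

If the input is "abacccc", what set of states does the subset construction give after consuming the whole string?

Start in {s0}.
Read 'a': s0→{s1}; now {s1}.
Read 'b': s1→{s1}; now {s1}.
Read 'a': s1→{s0, s2, s3}; now {s0, s2, s3}.
Read 'c': s0→{s2}, s2→{s0}, s3→{s0}; now {s0, s2}.
Read 'c': s0→{s2}, s2→{s0}; now {s0, s2}.
Read 'c': s0→{s2}, s2→{s0}; now {s0, s2}.
Read 'c': s0→{s2}, s2→{s0}; now {s0, s2}.

{s0, s2}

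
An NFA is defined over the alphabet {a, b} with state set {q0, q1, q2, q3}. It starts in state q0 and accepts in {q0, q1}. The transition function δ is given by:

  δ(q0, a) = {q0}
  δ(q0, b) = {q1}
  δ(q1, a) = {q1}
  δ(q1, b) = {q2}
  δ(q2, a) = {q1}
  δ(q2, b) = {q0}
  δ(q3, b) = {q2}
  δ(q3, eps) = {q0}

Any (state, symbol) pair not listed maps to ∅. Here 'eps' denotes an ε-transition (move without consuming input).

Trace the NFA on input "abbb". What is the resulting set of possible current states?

{q0}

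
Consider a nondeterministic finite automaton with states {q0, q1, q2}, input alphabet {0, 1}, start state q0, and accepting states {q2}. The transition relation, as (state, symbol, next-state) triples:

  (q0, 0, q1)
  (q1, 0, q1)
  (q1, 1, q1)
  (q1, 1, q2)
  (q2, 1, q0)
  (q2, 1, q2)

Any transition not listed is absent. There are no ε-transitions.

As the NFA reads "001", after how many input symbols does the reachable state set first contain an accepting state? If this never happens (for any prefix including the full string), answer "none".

3

Start in {q0}.
Read '0': q0→{q1}; now {q1}.
Read '0': q1→{q1}; now {q1}.
Read '1': q1→{q1, q2}; now {q1, q2}.
None of the earlier sets intersect F, but {q1, q2} does.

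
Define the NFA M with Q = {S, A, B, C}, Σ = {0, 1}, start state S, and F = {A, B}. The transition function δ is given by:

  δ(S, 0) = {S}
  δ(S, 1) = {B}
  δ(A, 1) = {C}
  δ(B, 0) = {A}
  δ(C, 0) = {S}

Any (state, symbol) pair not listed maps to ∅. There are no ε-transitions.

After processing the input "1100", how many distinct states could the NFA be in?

Start in {S}.
Read '1': {S} → {B}.
Read '1': {B} → ∅.
The set is empty and remains empty for the remaining 2 symbols.
That set has 0 states.

0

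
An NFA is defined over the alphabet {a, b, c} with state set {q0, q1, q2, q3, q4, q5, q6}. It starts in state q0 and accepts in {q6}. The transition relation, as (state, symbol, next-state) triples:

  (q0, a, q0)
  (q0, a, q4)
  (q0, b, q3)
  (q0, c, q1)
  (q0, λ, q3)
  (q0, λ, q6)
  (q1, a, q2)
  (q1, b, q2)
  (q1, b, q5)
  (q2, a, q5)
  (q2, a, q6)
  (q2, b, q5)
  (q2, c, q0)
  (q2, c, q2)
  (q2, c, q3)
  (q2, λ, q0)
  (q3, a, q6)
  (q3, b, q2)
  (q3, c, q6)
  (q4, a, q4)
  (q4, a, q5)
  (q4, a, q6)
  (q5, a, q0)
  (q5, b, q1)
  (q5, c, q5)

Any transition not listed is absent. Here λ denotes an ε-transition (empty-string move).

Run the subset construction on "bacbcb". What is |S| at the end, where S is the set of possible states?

Start: ε-closure({q0}) = {q0, q3, q6}.
Read 'b': {q0, q3, q6} → {q0, q2, q3, q6}.
Read 'a': {q0, q2, q3, q6} → {q0, q3, q4, q5, q6}.
Read 'c': {q0, q3, q4, q5, q6} → {q1, q5, q6}.
Read 'b': {q1, q5, q6} → {q0, q1, q2, q3, q5, q6}.
Read 'c': {q0, q1, q2, q3, q5, q6} → {q0, q1, q2, q3, q5, q6}.
Read 'b': {q0, q1, q2, q3, q5, q6} → {q0, q1, q2, q3, q5, q6}.
That set has 6 states.

6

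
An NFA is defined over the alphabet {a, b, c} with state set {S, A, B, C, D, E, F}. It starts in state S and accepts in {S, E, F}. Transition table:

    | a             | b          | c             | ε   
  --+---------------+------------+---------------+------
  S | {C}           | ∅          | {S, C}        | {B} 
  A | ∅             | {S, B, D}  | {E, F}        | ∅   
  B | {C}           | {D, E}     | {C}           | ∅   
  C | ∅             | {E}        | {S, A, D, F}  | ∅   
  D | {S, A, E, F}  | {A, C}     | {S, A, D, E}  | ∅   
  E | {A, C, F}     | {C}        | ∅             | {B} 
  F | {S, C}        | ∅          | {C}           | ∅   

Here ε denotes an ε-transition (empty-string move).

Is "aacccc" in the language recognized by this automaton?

Start: ε-closure({S}) = {S, B}.
Read 'a': S→{C}, B→{C}; now {C}.
Read 'a': C→∅; now ∅.
The set is empty and remains empty for the remaining 4 symbols.
The final set ∅ contains no accepting state.

No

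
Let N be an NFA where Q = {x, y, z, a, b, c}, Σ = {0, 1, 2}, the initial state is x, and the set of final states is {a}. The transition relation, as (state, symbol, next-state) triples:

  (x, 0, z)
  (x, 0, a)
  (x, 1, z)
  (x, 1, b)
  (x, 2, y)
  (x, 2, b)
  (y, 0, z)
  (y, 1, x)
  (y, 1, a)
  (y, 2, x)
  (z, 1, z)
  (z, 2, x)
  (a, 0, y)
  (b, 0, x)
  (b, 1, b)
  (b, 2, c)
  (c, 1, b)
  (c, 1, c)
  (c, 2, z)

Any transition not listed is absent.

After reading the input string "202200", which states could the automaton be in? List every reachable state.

{y, z, a}

Start in {x}.
Read '2': x→{y, b}; now {y, b}.
Read '0': y→{z}, b→{x}; now {x, z}.
Read '2': x→{y, b}, z→{x}; now {x, y, b}.
Read '2': x→{y, b}, y→{x}, b→{c}; now {x, y, b, c}.
Read '0': x→{z, a}, y→{z}, b→{x}, c→∅; now {x, z, a}.
Read '0': x→{z, a}, z→∅, a→{y}; now {y, z, a}.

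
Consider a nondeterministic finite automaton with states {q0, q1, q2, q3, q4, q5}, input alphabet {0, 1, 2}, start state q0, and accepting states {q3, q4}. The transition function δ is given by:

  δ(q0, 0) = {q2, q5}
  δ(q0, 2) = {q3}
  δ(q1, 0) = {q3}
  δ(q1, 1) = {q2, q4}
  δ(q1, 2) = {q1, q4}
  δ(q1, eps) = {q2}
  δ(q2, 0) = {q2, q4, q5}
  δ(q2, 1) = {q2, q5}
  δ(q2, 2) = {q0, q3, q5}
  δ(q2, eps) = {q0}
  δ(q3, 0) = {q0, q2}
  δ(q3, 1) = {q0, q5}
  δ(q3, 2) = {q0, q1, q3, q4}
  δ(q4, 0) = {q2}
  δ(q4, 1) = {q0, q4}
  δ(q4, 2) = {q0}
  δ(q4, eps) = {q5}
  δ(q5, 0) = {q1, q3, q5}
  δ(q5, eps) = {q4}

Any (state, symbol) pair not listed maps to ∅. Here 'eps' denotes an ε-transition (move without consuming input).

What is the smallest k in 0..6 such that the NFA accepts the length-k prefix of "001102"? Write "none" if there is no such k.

Start in {q0}.
Read '0': {q0} → {q0, q2, q4, q5}.
None of the earlier sets intersect F, but {q0, q2, q4, q5} does.

1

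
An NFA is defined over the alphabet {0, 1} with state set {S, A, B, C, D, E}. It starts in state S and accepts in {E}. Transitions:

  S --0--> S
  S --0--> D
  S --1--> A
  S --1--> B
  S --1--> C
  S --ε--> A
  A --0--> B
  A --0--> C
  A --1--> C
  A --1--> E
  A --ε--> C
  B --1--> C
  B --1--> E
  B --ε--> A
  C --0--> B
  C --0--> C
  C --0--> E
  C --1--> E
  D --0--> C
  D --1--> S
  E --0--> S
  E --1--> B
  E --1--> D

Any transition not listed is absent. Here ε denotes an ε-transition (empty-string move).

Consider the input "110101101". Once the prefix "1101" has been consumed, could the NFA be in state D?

Yes

Start: ε-closure({S}) = {S, A, C}.
Read '1': {S, A, C} → {A, B, C, E}.
Read '1': {A, B, C, E} → {A, B, C, D, E}.
Read '0': {A, B, C, D, E} → {S, A, B, C, E}.
Read '1': {S, A, B, C, E} → {A, B, C, D, E}.
State D is in {A, B, C, D, E}.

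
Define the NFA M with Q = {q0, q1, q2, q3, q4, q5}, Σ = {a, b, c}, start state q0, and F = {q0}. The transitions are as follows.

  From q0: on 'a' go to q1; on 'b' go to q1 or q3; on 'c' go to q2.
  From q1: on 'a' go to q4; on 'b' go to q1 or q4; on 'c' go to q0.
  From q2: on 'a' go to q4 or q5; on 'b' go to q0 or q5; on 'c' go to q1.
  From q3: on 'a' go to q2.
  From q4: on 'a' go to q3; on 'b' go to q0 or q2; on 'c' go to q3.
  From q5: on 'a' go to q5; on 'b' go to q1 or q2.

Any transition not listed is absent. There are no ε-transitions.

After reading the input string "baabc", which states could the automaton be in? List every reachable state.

{q0, q1, q2}

Start in {q0}.
Read 'b': q0→{q1, q3}; now {q1, q3}.
Read 'a': q1→{q4}, q3→{q2}; now {q2, q4}.
Read 'a': q2→{q4, q5}, q4→{q3}; now {q3, q4, q5}.
Read 'b': q3→∅, q4→{q0, q2}, q5→{q1, q2}; now {q0, q1, q2}.
Read 'c': q0→{q2}, q1→{q0}, q2→{q1}; now {q0, q1, q2}.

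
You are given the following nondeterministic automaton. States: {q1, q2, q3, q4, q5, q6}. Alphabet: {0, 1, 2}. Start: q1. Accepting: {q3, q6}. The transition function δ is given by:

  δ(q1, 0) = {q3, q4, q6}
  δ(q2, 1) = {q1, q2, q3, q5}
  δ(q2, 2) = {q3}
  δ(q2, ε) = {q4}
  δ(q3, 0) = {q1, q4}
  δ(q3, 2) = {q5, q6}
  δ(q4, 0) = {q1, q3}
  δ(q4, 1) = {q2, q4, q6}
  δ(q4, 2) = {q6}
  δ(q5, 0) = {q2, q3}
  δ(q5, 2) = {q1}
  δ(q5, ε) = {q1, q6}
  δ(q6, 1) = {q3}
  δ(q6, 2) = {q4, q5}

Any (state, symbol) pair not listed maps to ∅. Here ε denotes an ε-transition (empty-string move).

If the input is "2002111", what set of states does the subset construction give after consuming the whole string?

∅

Start in {q1}.
Read '2': q1→∅; now ∅.
The set is empty and remains empty for the remaining 6 symbols.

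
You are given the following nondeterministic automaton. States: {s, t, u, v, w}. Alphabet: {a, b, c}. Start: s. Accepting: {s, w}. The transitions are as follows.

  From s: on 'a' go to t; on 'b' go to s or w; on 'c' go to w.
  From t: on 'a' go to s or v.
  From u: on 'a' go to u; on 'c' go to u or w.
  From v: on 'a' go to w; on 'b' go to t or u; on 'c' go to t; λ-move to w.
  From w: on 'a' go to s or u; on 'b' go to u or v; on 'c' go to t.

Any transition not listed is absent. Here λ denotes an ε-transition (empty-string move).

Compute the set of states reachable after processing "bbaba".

{s, t, u, w}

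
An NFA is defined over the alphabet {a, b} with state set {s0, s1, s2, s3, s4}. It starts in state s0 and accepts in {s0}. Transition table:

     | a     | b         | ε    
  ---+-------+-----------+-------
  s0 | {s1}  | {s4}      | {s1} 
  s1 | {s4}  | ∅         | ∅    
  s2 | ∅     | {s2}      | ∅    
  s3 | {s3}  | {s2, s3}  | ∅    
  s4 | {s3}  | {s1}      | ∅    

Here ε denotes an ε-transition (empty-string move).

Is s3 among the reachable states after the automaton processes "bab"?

Start: ε-closure({s0}) = {s0, s1}.
Read 'b': s0→{s4}, s1→∅; now {s4}.
Read 'a': s4→{s3}; now {s3}.
Read 'b': s3→{s2, s3}; now {s2, s3}.
State s3 is in {s2, s3}.

Yes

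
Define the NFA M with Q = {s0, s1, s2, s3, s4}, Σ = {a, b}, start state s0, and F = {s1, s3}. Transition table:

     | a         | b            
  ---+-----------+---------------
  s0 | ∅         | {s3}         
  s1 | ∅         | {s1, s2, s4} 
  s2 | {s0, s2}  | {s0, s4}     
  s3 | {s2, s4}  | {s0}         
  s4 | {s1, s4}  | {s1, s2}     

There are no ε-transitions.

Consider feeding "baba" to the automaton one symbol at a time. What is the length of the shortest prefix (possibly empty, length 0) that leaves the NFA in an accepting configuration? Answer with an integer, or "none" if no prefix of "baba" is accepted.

1

Start in {s0}.
Read 'b': s0→{s3}; now {s3}.
None of the earlier sets intersect F, but {s3} does.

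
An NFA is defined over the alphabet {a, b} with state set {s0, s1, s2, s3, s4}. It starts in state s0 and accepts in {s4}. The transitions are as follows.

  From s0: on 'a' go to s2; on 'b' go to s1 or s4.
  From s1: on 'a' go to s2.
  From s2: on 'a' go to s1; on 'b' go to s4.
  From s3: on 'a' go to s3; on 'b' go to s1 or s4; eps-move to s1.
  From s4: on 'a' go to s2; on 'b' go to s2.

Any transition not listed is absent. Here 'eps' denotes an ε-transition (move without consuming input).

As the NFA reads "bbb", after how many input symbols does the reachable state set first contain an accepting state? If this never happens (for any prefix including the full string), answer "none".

Start in {s0}.
Read 'b': {s0} → {s1, s4}.
None of the earlier sets intersect F, but {s1, s4} does.

1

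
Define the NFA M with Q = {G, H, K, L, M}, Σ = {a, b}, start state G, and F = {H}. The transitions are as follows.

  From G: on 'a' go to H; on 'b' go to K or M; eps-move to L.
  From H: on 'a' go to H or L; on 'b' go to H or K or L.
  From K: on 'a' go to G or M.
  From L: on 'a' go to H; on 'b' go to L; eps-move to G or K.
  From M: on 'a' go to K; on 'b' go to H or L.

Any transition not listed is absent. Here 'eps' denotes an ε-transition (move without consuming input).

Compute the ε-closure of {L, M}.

Begin with {L, M}.
ε-move L → G; add G.
ε-move L → K; add K.

{G, K, L, M}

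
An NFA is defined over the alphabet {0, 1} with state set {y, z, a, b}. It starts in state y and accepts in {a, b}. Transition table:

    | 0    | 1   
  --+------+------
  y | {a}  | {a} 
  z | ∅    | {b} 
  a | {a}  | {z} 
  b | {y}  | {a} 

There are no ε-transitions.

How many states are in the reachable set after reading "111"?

Start in {y}.
Read '1': y→{a}; now {a}.
Read '1': a→{z}; now {z}.
Read '1': z→{b}; now {b}.
That set has 1 state.

1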